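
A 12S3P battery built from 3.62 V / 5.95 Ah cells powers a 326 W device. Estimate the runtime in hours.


Step 1: E_pack = Ns * V_cell * Np * C_cell = 12 * 3.62 * 3 * 5.95 = 775.4 Wh
Step 2: t = E_pack / P = 775.4 / 326 = 2.379 hr

2.379 hr


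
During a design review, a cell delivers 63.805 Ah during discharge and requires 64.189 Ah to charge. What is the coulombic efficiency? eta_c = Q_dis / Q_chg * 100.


eta_c = Q_dis / Q_chg * 100 = 63.805 / 64.189 * 100 = 99.40%

99.40%


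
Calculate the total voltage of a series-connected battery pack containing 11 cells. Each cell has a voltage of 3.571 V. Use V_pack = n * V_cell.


With 11 cells in series at 3.571 V each, V_pack = 39.281 V

39.281 V


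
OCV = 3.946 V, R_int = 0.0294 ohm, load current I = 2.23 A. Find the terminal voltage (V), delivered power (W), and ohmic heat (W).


Step 1: V_terminal = OCV - I*R = 3.946 - 2.23 * 0.0294 = 3.8804 V
Step 2: P_out = V_terminal * I = 3.8804 * 2.23 = 8.653 W
Step 3: Q = I^2 * R = 2.23^2 * 0.0294 = 0.1462 W

V=3.8804 V, P=8.653 W, Q=0.1462 W


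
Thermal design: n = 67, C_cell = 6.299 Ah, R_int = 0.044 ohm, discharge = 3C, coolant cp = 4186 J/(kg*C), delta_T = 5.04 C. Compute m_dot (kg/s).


Step 1: I = 3 * 6.299 = 18.897 A
Step 2: Q_cell = I^2 * R = 18.897^2 * 0.044 = 15.712 W
Step 3: Q_total = 67 * 15.712 = 1052.7 W
Step 4: m_dot = Q_total / (cp * dT) = 1052.7 / (4186 * 5.04) = 0.04990 kg/s

0.04990 kg/s


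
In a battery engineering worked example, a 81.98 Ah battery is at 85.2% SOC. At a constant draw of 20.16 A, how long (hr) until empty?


Step 1: remaining = SOC/100 * C_total = 85.2/100 * 81.98 = 69.847 Ah
Step 2: t = remaining / I = 69.847 / 20.16 = 3.465 hr

3.465 hr


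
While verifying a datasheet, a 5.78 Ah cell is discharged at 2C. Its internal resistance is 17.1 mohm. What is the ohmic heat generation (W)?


Convert: R = 17.1 mohm = 0.0171 ohm
Step 1: I = C_rate * capacity = 2 * 5.78 = 11.56 A
Step 2: Q = I^2 * R = 11.56^2 * 0.0171 = 133.63 * 0.0171 = 2.285 W

2.285 W


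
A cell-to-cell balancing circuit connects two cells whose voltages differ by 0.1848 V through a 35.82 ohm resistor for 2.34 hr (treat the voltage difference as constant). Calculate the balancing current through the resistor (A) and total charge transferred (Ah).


I_bal = dV / R = 0.1848 / 35.82 = 0.0051591 A
Q = I_bal * t = 0.0051591 * 2.34 = 0.01207 Ah

I=0.0051591 A, Q=0.01207 Ah


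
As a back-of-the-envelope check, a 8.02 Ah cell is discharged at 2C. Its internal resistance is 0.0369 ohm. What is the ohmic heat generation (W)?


Step 1: I = C_rate * capacity = 2 * 8.02 = 16.04 A
Step 2: Q = I^2 * R = 16.04^2 * 0.0369 = 257.28 * 0.0369 = 9.494 W

9.494 W


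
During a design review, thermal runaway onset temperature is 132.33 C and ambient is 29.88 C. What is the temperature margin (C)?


margin = T_onset - T_ambient = 132.33 - 29.88 = 102.45 C

102.45 C


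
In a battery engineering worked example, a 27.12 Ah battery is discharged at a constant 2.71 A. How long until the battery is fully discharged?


t = capacity / current = 27.12 / 2.71 = 10.01 hr

10.01 hr


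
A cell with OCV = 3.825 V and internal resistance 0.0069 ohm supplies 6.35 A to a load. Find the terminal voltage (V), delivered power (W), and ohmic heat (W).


Step 1: V_terminal = OCV - I*R = 3.825 - 6.35 * 0.0069 = 3.7812 V
Step 2: P_out = V_terminal * I = 3.7812 * 6.35 = 24.01 W
Step 3: Q = I^2 * R = 6.35^2 * 0.0069 = 0.2782 W

V=3.7812 V, P=24.01 W, Q=0.2782 W


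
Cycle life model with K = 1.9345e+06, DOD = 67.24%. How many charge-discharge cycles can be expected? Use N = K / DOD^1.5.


DOD^1.5 = 551.37
N = K / DOD^1.5 = 1.9345e+06 / 551.37 = 3509

3509 cycles


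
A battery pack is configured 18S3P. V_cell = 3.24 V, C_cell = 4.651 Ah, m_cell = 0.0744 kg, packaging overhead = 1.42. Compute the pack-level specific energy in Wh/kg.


Step 1: V_pack = 18 * 3.24 = 58.32 V
Step 2: C_pack = 3 * 4.651 = 13.953 Ah
Step 3: E_pack = V_pack * C_pack = 58.32 * 13.953 = 813.74 Wh
Step 4: m_pack = 18 * 3 * 0.0744 * 1.42 = 5.705 kg
Step 5: ED = E_pack / m_pack = 813.74 / 5.705 = 142.6 Wh/kg

142.6 Wh/kg


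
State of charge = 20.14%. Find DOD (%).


Complement of SOC: DOD = 100% - 20.14% = 79.86%

79.86%


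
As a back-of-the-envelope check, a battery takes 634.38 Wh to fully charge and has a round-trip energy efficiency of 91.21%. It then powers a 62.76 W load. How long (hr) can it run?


Step 1: E_discharge = eta/100 * E_charge = 91.21/100 * 634.38 = 578.62 Wh
Step 2: t = E_discharge / P = 578.62 / 62.76 = 9.220 hr

9.220 hr


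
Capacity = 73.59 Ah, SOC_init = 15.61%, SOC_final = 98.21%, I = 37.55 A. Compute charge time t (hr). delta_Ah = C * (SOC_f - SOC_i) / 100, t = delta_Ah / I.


delta_Ah = 73.59 * (98.21 - 15.61) / 100 = 60.785 Ah
t = delta_Ah / I = 60.785 / 37.55 = 1.619 hr

1.619 hr


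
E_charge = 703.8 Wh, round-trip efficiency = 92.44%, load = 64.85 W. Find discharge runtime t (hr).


Step 1: E_discharge = eta/100 * E_charge = 92.44/100 * 703.8 = 650.59 Wh
Step 2: t = E_discharge / P = 650.59 / 64.85 = 10.03 hr

10.03 hr


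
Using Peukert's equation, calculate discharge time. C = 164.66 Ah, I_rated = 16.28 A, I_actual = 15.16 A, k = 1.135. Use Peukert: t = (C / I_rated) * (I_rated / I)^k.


t_rated = C / I_rated = 164.66 / 16.28 = 10.114 hr
(I_rated/I)^k = (1.0739)^1.135 = 1.0843
t = t_rated * (I_rated/I)^k = 10.114 * 1.0843 = 10.97 hr

10.97 hr


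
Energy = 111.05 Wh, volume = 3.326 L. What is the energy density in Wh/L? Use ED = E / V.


ED = E / V = 111.05 / 3.326 = 33.39 Wh/L

33.39 Wh/L


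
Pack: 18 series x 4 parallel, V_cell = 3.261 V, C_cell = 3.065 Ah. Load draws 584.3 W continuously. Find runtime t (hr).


Step 1: E_pack = Ns * V_cell * Np * C_cell = 18 * 3.261 * 4 * 3.065 = 719.64 Wh
Step 2: t = E_pack / P = 719.64 / 584.3 = 1.232 hr

1.232 hr


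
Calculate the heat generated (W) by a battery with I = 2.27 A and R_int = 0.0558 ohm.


I^2 = 5.1529
Q = 5.1529 * 0.0558 = 0.2875 W

0.2875 W


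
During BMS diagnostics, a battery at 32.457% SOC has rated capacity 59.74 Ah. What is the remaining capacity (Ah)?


remaining = SOC / 100 * total = 32.457 / 100 * 59.74 = 19.39 Ah

19.39 Ah


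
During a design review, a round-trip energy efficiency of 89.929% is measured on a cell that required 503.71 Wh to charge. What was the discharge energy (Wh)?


E_dis = eta/100 * E_chg = 89.929/100 * 503.71 = 453.0 Wh

453.0 Wh


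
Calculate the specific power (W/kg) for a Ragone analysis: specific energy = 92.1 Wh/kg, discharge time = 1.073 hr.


Specific power = 92.1 Wh/kg / 1.073 hr = 85.83 W/kg

85.83 W/kg


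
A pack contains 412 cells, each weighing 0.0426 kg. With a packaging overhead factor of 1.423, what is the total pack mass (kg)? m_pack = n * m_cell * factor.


Cell mass sum = 412 * 0.0426 = 17.551 kg
With overhead 1.423: m_pack = 17.551 * 1.423 = 24.98 kg

24.98 kg


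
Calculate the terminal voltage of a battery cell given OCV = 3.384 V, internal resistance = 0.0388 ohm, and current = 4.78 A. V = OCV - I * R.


IR drop = 4.78 * 0.0388 = 0.18546 V
V = 3.384 - 0.18546 = 3.199 V

3.199 V


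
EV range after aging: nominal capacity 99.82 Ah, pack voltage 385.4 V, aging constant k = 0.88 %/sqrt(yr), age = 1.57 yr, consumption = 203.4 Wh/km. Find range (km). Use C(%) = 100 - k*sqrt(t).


Step 1: capacity retention = 100 - 0.88 * sqrt(1.57) = 100 - 0.88 * 1.253 = 98.897%
Step 2: C_now = 99.82 * 98.897/100 = 98.719 Ah
Step 3: E_pack = V * C_now = 385.4 * 98.719 = 38046 Wh
Step 4: range = E_pack / consumption = 38046 / 203.4 = 187.1 km

187.1 km


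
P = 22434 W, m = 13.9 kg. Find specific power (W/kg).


SP = P / m = 22434 / 13.9 = 1614 W/kg

1614 W/kg


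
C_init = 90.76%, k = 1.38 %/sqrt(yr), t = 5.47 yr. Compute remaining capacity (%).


sqrt(t) = sqrt(5.47) = 2.3388
C_final = 90.76 - 1.38 * 2.3388 = 87.53%

87.53%


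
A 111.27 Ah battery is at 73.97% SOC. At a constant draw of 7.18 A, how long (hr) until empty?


Step 1: remaining = SOC/100 * C_total = 73.97/100 * 111.27 = 82.306 Ah
Step 2: t = remaining / I = 82.306 / 7.18 = 11.46 hr

11.46 hr


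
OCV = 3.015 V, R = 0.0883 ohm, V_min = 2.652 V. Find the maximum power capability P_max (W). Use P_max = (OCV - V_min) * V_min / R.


dV = OCV - V_min = 0.363 V (so I_max = dV / R)
P_max = dV * V_min / R = 0.363 * 2.652 / 0.0883 = 10.90 W

10.90 W


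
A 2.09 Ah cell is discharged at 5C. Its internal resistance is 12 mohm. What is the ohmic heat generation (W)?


Convert: R = 12 mohm = 0.012 ohm
Step 1: I = C_rate * capacity = 5 * 2.09 = 10.45 A
Step 2: Q = I^2 * R = 10.45^2 * 0.012 = 109.2 * 0.012 = 1.310 W

1.310 W


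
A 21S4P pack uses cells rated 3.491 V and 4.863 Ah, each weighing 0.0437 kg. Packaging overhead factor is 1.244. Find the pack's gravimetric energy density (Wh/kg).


Step 1: V_pack = 21 * 3.491 = 73.311 V
Step 2: C_pack = 4 * 4.863 = 19.452 Ah
Step 3: E_pack = V_pack * C_pack = 73.311 * 19.452 = 1426 Wh
Step 4: m_pack = 21 * 4 * 0.0437 * 1.244 = 4.5665 kg
Step 5: ED = E_pack / m_pack = 1426 / 4.5665 = 312.3 Wh/kg

312.3 Wh/kg


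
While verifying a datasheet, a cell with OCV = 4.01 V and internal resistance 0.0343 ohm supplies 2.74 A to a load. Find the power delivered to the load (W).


Step 1: V_terminal = OCV - I*R = 4.01 - 2.74 * 0.0343 = 3.916 V
Step 2: P_out = V_terminal * I = 3.916 * 2.74 = 10.73 W

10.73 W


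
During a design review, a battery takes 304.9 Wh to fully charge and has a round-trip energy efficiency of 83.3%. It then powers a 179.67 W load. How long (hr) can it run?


Step 1: E_discharge = eta/100 * E_charge = 83.3/100 * 304.9 = 253.98 Wh
Step 2: t = E_discharge / P = 253.98 / 179.67 = 1.414 hr

1.414 hr


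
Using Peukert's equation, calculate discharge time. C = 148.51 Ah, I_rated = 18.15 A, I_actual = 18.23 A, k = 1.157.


t_rated = C / I_rated = 148.51 / 18.15 = 8.1824 hr
(I_rated/I)^k = (0.99561)^1.157 = 0.99492
t = t_rated * (I_rated/I)^k = 8.1824 * 0.99492 = 8.141 hr

8.141 hr


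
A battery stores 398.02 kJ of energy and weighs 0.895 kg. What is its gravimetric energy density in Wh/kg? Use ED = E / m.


Convert: E = 398.02 kJ = 110.56 Wh
ED = E / m = 110.56 / 0.895 = 123.5 Wh/kg

123.5 Wh/kg


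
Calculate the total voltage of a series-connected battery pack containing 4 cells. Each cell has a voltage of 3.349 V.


With 4 cells in series at 3.349 V each, V_pack = 13.396 V

13.396 V


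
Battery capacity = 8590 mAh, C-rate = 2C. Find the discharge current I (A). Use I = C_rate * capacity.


Convert: capacity = 8590 mAh = 8.59 Ah
I = C_rate * capacity = 2 * 8.59 = 17.18 A

17.18 A


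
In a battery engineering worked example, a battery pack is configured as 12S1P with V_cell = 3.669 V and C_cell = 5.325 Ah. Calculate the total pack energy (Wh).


V_pack = 12 * 3.669 = 44.028 V
C_pack = 1 * 5.325 = 5.325 Ah
E = V_pack * C_pack = 44.028 * 5.325 = 234.4 Wh

234.4 Wh


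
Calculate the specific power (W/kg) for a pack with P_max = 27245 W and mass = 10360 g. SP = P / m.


Convert: m = 10360 g = 10.36 kg
Specific power = 27245 W / 10.36 kg = 2630 W/kg

2630 W/kg


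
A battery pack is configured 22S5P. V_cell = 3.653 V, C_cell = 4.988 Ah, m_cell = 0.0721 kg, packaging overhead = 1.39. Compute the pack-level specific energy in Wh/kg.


Step 1: V_pack = 22 * 3.653 = 80.366 V
Step 2: C_pack = 5 * 4.988 = 24.94 Ah
Step 3: E_pack = V_pack * C_pack = 80.366 * 24.94 = 2004.3 Wh
Step 4: m_pack = 22 * 5 * 0.0721 * 1.39 = 11.024 kg
Step 5: ED = E_pack / m_pack = 2004.3 / 11.024 = 181.8 Wh/kg

181.8 Wh/kg


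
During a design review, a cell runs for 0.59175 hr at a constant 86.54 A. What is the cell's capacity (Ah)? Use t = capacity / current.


C = I * t = 86.54 * 0.59175 = 51.21 Ah

51.21 Ah


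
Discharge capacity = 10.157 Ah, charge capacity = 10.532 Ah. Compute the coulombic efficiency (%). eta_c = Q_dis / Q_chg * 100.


eta_c = Q_dis / Q_chg * 100 = 10.157 / 10.532 * 100 = 96.44%

96.44%


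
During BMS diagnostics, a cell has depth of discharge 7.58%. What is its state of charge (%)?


SOC = 100 - DOD = 100 - 7.58 = 92.42%

92.42%


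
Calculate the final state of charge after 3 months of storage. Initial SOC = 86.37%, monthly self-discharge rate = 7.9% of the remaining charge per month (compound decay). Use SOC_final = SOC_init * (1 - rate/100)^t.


decay = (1 - 7.9/100)^3 = 0.78123
SOC_final = 86.37 * 0.78123 = 67.47%

67.47%


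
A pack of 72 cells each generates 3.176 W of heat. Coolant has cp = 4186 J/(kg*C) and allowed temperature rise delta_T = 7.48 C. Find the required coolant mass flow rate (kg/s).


Step 1: Total heat Q = 72 * 3.176 W = 228.67 W
Step 2: denom = cp * dT = 4186 * 7.48 = 31311
Step 3: m_dot = 228.67 / 31311 = 0.007303 kg/s

0.007303 kg/s


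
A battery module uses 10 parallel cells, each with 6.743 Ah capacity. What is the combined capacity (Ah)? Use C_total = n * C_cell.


Parallel capacities add: 10 * 6.743 Ah = 67.43 Ah

67.43 Ah


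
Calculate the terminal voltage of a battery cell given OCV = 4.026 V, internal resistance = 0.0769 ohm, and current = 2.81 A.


V = OCV - I*R = 4.026 - 2.81 * 0.0769 = 3.810 V

3.810 V


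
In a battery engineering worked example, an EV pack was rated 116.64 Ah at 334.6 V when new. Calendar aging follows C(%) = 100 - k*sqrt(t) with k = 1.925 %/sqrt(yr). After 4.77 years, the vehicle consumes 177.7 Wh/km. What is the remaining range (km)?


Step 1: capacity retention = 100 - 1.925 * sqrt(4.77) = 100 - 1.925 * 2.184 = 95.796%
Step 2: C_now = 116.64 * 95.796/100 = 111.74 Ah
Step 3: E_pack = V * C_now = 334.6 * 111.74 = 37388 Wh
Step 4: range = E_pack / consumption = 37388 / 177.7 = 210.4 km

210.4 km


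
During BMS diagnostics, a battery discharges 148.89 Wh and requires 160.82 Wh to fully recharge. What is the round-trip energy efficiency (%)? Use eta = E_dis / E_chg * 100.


Round-trip efficiency = 148.89/160.82 * 100% = 92.58%

92.58%


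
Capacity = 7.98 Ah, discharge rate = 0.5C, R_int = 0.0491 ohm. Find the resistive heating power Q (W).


Step 1: I = C_rate * capacity = 0.5 * 7.98 = 3.99 A
Step 2: Q = I^2 * R = 3.99^2 * 0.0491 = 15.92 * 0.0491 = 0.7817 W

0.7817 W


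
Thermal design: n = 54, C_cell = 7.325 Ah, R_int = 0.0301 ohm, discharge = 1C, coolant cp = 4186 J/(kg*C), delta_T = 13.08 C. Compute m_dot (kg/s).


Step 1: I = 1 * 7.325 = 7.325 A
Step 2: Q_cell = I^2 * R = 7.325^2 * 0.0301 = 1.615 W
Step 3: Q_total = 54 * 1.615 = 87.21 W
Step 4: m_dot = Q_total / (cp * dT) = 87.21 / (4186 * 13.08) = 0.001593 kg/s

0.001593 kg/s


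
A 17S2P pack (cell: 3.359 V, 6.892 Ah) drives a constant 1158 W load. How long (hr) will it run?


Step 1: E_pack = Ns * V_cell * Np * C_cell = 17 * 3.359 * 2 * 6.892 = 787.11 Wh
Step 2: t = E_pack / P = 787.11 / 1158 = 0.6797 hr

0.6797 hr


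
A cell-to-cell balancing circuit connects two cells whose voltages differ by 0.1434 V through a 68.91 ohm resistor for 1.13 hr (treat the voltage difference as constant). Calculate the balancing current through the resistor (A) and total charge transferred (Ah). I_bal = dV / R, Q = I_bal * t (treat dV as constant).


First, Ohm's law: I_bal = 0.1434 V / 68.91 ohm = 0.002081 A
Then Q = I * t = 0.002081 A * 1.13 hr = 0.002352 Ah

I=0.002081 A, Q=0.002352 Ah


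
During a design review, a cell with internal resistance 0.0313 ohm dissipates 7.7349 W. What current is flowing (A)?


I = sqrt(Q / R) = sqrt(7.7349 / 0.0313) = sqrt(247.12) = 15.72 A

15.72 A


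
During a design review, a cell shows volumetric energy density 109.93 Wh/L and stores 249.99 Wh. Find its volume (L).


V = E / ED = 249.99 / 109.93 = 2.274 L

2.274 L


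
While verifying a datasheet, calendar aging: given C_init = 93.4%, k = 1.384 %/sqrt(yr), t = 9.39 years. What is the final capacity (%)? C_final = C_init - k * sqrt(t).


Step 1: sqrt(9.39 yr) = 3.0643
Step 2: drop = 1.384 * 3.0643 = 4.241
Step 3: C_final = 93.4 - 4.241 = 89.16%

89.16%


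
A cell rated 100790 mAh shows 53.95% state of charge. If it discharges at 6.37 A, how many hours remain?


Convert: C_total = 100790 mAh = 100.79 Ah
Step 1: remaining = SOC/100 * C_total = 53.95/100 * 100.79 = 54.376 Ah
Step 2: t = remaining / I = 54.376 / 6.37 = 8.536 hr

8.536 hr


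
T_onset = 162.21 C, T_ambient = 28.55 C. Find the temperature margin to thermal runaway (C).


Safety margin = 162.21 C - 28.55 C = 133.66 C

133.66 C


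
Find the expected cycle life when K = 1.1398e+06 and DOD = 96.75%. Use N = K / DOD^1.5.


Step 1: DOD^1.5 = 96.75^1.5 = 951.65
Step 2: N = 1.1398e+06 / 951.65 = 1198 cycles

1198 cycles


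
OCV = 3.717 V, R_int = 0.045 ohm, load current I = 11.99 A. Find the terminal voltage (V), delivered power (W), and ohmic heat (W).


Step 1: V_terminal = OCV - I*R = 3.717 - 11.99 * 0.045 = 3.1775 V
Step 2: P_out = V_terminal * I = 3.1775 * 11.99 = 38.10 W
Step 3: Q = I^2 * R = 11.99^2 * 0.045 = 6.469 W

V=3.1775 V, P=38.10 W, Q=6.469 W


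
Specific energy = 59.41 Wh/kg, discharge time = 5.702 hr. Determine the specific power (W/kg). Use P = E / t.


Specific power = 59.41 Wh/kg / 5.702 hr = 10.42 W/kg

10.42 W/kg


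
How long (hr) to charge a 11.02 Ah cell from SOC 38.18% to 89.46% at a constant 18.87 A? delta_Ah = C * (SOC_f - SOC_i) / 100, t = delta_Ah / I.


Step 1: dSOC = 89.46% - 38.18% = 51.28%
Step 2: delta_Ah = 11.02 * 51.28 / 100 = 5.6511 Ah
Step 3: t = 5.6511 / 18.87 = 0.2995 hr

0.2995 hr


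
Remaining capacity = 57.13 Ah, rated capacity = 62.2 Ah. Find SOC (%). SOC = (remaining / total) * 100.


SOC% = 57.13 / 62.2 * 100 = 91.85%

91.85%


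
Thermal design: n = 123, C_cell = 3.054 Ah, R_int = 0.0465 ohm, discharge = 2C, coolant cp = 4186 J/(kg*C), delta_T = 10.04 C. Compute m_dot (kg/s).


Step 1: I = 2 * 3.054 = 6.108 A
Step 2: Q_cell = I^2 * R = 6.108^2 * 0.0465 = 1.7348 W
Step 3: Q_total = 123 * 1.7348 = 213.38 W
Step 4: m_dot = Q_total / (cp * dT) = 213.38 / (4186 * 10.04) = 0.005077 kg/s

0.005077 kg/s


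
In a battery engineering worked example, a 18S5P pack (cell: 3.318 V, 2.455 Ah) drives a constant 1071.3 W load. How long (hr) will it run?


Step 1: E_pack = Ns * V_cell * Np * C_cell = 18 * 3.318 * 5 * 2.455 = 733.11 Wh
Step 2: t = E_pack / P = 733.11 / 1071.3 = 0.6843 hr

0.6843 hr


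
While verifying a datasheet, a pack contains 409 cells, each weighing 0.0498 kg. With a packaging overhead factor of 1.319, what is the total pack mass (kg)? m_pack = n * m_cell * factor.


Cell mass sum = 409 * 0.0498 = 20.368 kg
With overhead 1.319: m_pack = 20.368 * 1.319 = 26.87 kg

26.87 kg


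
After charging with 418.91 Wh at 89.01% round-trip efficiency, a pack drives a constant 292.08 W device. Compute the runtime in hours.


Step 1: E_discharge = eta/100 * E_charge = 89.01/100 * 418.91 = 372.87 Wh
Step 2: t = E_discharge / P = 372.87 / 292.08 = 1.277 hr

1.277 hr


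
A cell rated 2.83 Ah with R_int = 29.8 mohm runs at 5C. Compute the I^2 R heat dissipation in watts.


Convert: R = 29.8 mohm = 0.0298 ohm
Step 1: I = C_rate * capacity = 5 * 2.83 = 14.15 A
Step 2: Q = I^2 * R = 14.15^2 * 0.0298 = 200.22 * 0.0298 = 5.967 W

5.967 W


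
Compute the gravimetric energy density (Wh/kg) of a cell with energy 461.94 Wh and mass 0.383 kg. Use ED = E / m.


Specific energy = 461.94 Wh / 0.383 kg = 1206 Wh/kg

1206 Wh/kg


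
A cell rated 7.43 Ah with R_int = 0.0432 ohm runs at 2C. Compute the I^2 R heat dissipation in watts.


Step 1: I = C_rate * capacity = 2 * 7.43 = 14.86 A
Step 2: Q = I^2 * R = 14.86^2 * 0.0432 = 220.82 * 0.0432 = 9.539 W

9.539 W


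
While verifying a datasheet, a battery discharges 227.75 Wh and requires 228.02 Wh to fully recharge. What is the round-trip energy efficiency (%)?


eta_e = E_dis / E_chg * 100 = 227.75 / 228.02 * 100 = 99.88%

99.88%


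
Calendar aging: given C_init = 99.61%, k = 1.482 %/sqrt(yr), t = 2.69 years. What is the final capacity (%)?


Step 1: sqrt(2.69 yr) = 1.6401
Step 2: drop = 1.482 * 1.6401 = 2.4306
Step 3: C_final = 99.61 - 2.4306 = 97.18%

97.18%


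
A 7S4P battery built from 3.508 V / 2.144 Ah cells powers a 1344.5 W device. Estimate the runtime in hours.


Step 1: E_pack = Ns * V_cell * Np * C_cell = 7 * 3.508 * 4 * 2.144 = 210.59 Wh
Step 2: t = E_pack / P = 210.59 / 1344.5 = 0.1566 hr

0.1566 hr


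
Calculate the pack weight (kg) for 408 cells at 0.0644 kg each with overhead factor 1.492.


Cell mass sum = 408 * 0.0644 = 26.275 kg
With overhead 1.492: m_pack = 26.275 * 1.492 = 39.20 kg

39.20 kg


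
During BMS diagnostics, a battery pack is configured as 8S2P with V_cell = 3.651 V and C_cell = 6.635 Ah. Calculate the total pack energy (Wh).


V_pack = 8 * 3.651 = 29.208 V
C_pack = 2 * 6.635 = 13.27 Ah
E = V_pack * C_pack = 29.208 * 13.27 = 387.6 Wh

387.6 Wh


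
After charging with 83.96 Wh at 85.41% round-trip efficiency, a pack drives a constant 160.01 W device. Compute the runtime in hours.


Step 1: E_discharge = eta/100 * E_charge = 85.41/100 * 83.96 = 71.71 Wh
Step 2: t = E_discharge / P = 71.71 / 160.01 = 0.4482 hr

0.4482 hr


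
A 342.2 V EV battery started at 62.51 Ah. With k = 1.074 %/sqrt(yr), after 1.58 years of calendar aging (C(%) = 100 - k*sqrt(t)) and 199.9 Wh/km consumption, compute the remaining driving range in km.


Step 1: capacity retention = 100 - 1.074 * sqrt(1.58) = 100 - 1.074 * 1.257 = 98.65%
Step 2: C_now = 62.51 * 98.65/100 = 61.666 Ah
Step 3: E_pack = V * C_now = 342.2 * 61.666 = 21102 Wh
Step 4: range = E_pack / consumption = 21102 / 199.9 = 105.6 km

105.6 km


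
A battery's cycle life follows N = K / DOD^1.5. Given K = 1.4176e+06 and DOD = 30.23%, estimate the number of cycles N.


DOD^1.5 = 166.21
N = K / DOD^1.5 = 1.4176e+06 / 166.21 = 8529

8529 cycles


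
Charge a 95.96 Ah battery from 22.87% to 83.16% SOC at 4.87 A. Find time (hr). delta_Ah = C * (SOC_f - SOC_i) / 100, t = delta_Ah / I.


Step 1: dSOC = 83.16% - 22.87% = 60.29%
Step 2: delta_Ah = 95.96 * 60.29 / 100 = 57.854 Ah
Step 3: t = 57.854 / 4.87 = 11.88 hr

11.88 hr


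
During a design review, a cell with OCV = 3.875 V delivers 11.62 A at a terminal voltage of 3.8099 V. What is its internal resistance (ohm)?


R = (OCV - V) / I = (3.875 - 3.8099) / 11.62 = 0.005602 ohm

0.005602 ohm


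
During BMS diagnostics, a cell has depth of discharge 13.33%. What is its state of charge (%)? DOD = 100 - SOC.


SOC = 100 - DOD = 100 - 13.33 = 86.67%

86.67%


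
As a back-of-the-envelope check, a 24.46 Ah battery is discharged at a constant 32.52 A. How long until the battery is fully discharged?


Runtime = 24.46 Ah / 32.52 A = 0.7522 hr

0.7522 hr


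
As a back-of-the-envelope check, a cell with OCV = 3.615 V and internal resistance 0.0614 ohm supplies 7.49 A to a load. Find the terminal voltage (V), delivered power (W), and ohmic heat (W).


Step 1: V_terminal = OCV - I*R = 3.615 - 7.49 * 0.0614 = 3.1551 V
Step 2: P_out = V_terminal * I = 3.1551 * 7.49 = 23.63 W
Step 3: Q = I^2 * R = 7.49^2 * 0.0614 = 3.445 W

V=3.1551 V, P=23.63 W, Q=3.445 W


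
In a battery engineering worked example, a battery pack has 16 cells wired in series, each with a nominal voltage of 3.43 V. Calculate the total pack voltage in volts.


V_pack = n * V_cell = 16 * 3.43 = 54.88 V

54.88 V


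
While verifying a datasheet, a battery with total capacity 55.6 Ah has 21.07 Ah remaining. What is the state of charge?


SOC = (remaining / total) * 100 = (21.07 / 55.6) * 100 = 37.90%

37.90%


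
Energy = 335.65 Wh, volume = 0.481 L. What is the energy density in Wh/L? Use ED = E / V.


ED = E / V = 335.65 / 0.481 = 697.8 Wh/L

697.8 Wh/L


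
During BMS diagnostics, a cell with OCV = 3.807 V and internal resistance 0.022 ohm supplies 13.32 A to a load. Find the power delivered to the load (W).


Step 1: V_terminal = OCV - I*R = 3.807 - 13.32 * 0.022 = 3.514 V
Step 2: P_out = V_terminal * I = 3.514 * 13.32 = 46.81 W

46.81 W


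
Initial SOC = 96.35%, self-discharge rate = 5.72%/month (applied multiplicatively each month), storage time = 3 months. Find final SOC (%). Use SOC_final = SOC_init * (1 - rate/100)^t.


decay = (1 - 5.72/100)^3 = 0.83803
SOC_final = 96.35 * 0.83803 = 80.74%

80.74%


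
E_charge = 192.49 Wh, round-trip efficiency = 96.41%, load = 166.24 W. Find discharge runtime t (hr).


Step 1: E_discharge = eta/100 * E_charge = 96.41/100 * 192.49 = 185.58 Wh
Step 2: t = E_discharge / P = 185.58 / 166.24 = 1.116 hr

1.116 hr


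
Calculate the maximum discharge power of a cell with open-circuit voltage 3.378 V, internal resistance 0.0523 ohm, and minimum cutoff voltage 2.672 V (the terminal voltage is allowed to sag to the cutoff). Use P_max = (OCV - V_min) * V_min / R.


dV = OCV - V_min = 0.706 V (so I_max = dV / R)
P_max = dV * V_min / R = 0.706 * 2.672 / 0.0523 = 36.07 W

36.07 W


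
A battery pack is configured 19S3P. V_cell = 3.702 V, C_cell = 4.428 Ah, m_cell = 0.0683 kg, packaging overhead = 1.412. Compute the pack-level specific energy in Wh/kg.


Step 1: V_pack = 19 * 3.702 = 70.338 V
Step 2: C_pack = 3 * 4.428 = 13.284 Ah
Step 3: E_pack = V_pack * C_pack = 70.338 * 13.284 = 934.37 Wh
Step 4: m_pack = 19 * 3 * 0.0683 * 1.412 = 5.4971 kg
Step 5: ED = E_pack / m_pack = 934.37 / 5.4971 = 170.0 Wh/kg

170.0 Wh/kg


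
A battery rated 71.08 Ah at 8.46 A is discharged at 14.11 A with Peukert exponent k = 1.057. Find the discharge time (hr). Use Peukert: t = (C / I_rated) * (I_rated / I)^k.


t_rated = C / I_rated = 71.08 / 8.46 = 8.4019 hr
(I_rated/I)^k = (0.59957)^1.057 = 0.58234
t = t_rated * (I_rated/I)^k = 8.4019 * 0.58234 = 4.893 hr

4.893 hr


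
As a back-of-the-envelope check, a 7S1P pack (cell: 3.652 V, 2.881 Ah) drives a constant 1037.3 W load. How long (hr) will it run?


Step 1: E_pack = Ns * V_cell * Np * C_cell = 7 * 3.652 * 1 * 2.881 = 73.65 Wh
Step 2: t = E_pack / P = 73.65 / 1037.3 = 0.07100 hr

0.07100 hr


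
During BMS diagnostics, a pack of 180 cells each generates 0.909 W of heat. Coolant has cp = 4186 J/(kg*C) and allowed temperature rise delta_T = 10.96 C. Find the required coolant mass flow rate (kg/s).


Step 1: Total heat Q = 180 * 0.909 W = 163.62 W
Step 2: denom = cp * dT = 4186 * 10.96 = 45879
Step 3: m_dot = 163.62 / 45879 = 0.003566 kg/s

0.003566 kg/s


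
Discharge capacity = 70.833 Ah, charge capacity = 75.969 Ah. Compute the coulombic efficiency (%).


Coulombic efficiency = 70.833/75.969 * 100% = 93.24%

93.24%


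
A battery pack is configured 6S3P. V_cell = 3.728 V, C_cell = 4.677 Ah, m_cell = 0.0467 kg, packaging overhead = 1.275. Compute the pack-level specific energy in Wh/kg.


Step 1: V_pack = 6 * 3.728 = 22.368 V
Step 2: C_pack = 3 * 4.677 = 14.031 Ah
Step 3: E_pack = V_pack * C_pack = 22.368 * 14.031 = 313.85 Wh
Step 4: m_pack = 6 * 3 * 0.0467 * 1.275 = 1.0718 kg
Step 5: ED = E_pack / m_pack = 313.85 / 1.0718 = 292.8 Wh/kg

292.8 Wh/kg


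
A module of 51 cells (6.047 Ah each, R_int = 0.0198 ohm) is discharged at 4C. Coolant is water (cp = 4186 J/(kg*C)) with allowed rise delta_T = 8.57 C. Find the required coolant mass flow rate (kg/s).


Step 1: I = 4 * 6.047 = 24.188 A
Step 2: Q_cell = I^2 * R = 24.188^2 * 0.0198 = 11.584 W
Step 3: Q_total = 51 * 11.584 = 590.78 W
Step 4: m_dot = Q_total / (cp * dT) = 590.78 / (4186 * 8.57) = 0.01647 kg/s

0.01647 kg/s


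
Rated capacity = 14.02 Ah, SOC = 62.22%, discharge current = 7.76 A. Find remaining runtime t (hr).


Step 1: remaining = SOC/100 * C_total = 62.22/100 * 14.02 = 8.7232 Ah
Step 2: t = remaining / I = 8.7232 / 7.76 = 1.124 hr

1.124 hr


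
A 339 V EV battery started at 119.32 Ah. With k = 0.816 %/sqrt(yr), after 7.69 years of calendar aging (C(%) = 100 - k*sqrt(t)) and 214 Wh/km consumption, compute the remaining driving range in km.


Step 1: capacity retention = 100 - 0.816 * sqrt(7.69) = 100 - 0.816 * 2.7731 = 97.737%
Step 2: C_now = 119.32 * 97.737/100 = 116.62 Ah
Step 3: E_pack = V * C_now = 339 * 116.62 = 39534 Wh
Step 4: range = E_pack / consumption = 39534 / 214 = 184.7 km

184.7 km


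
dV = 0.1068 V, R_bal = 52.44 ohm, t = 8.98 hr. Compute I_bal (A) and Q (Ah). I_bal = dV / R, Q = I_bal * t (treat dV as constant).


I_bal = dV / R = 0.1068 / 52.44 = 0.0020366 A
Q = I_bal * t = 0.0020366 * 8.98 = 0.01829 Ah

I=0.0020366 A, Q=0.01829 Ah


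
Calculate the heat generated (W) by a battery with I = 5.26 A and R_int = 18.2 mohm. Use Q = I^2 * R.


Convert: R = 18.2 mohm = 0.0182 ohm
Q = I^2 * R = 5.26^2 * 0.0182 = 0.5036 W

0.5036 W


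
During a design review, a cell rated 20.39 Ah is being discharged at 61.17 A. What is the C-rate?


C_rate = I / capacity = 61.17 / 20.39 = 3C

3C


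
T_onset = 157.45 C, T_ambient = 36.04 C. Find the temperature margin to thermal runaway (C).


margin = T_onset - T_ambient = 157.45 - 36.04 = 121.41 C

121.41 C


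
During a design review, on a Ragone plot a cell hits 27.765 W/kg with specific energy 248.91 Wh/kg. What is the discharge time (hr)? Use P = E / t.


t = E / P = 248.91 / 27.765 = 8.965 hr

8.965 hr


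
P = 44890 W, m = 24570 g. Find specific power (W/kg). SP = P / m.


Convert: m = 24570 g = 24.57 kg
SP = P / m = 44890 / 24.57 = 1827 W/kg

1827 W/kg


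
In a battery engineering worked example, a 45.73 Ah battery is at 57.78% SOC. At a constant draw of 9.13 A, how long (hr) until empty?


Step 1: remaining = SOC/100 * C_total = 57.78/100 * 45.73 = 26.423 Ah
Step 2: t = remaining / I = 26.423 / 9.13 = 2.894 hr

2.894 hr


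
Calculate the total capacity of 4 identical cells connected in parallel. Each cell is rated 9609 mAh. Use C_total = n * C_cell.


Convert: C_cell = 9609 mAh = 9.609 Ah
C_total = 4 * 9.609 = 38.436 Ah

38.436 Ah


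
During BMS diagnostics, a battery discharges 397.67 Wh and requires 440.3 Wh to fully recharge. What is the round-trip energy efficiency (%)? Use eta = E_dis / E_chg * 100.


eta_e = E_dis / E_chg * 100 = 397.67 / 440.3 * 100 = 90.32%

90.32%


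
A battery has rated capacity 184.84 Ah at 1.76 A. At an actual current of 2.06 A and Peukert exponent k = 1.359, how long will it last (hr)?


Step 1: t_rated = C / I_rated = 184.84 / 1.76 = 105.02 hr
Step 2: ratio = 1.76 / 2.06 = 0.85437
Step 3: ratio^k = 0.85437^1.359 = 0.80743
Step 4: t = t_rated * ratio^k = 105.02 * 0.80743 = 84.80 hr

84.80 hr


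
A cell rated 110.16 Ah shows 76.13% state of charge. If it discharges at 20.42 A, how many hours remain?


Step 1: remaining = SOC/100 * C_total = 76.13/100 * 110.16 = 83.865 Ah
Step 2: t = remaining / I = 83.865 / 20.42 = 4.107 hr

4.107 hr


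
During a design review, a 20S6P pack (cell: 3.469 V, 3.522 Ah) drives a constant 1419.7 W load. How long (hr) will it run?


Step 1: E_pack = Ns * V_cell * Np * C_cell = 20 * 3.469 * 6 * 3.522 = 1466.1 Wh
Step 2: t = E_pack / P = 1466.1 / 1419.7 = 1.033 hr

1.033 hr


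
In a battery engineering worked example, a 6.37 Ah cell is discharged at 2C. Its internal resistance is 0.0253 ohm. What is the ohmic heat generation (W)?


Step 1: I = C_rate * capacity = 2 * 6.37 = 12.74 A
Step 2: Q = I^2 * R = 12.74^2 * 0.0253 = 162.31 * 0.0253 = 4.106 W

4.106 W


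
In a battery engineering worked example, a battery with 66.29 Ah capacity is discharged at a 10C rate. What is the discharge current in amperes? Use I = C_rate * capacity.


I = C_rate * capacity = 10 * 66.29 = 662.9 A

662.9 A


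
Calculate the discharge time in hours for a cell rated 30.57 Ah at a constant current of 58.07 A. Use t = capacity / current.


Runtime = 30.57 Ah / 58.07 A = 0.5264 hr

0.5264 hr


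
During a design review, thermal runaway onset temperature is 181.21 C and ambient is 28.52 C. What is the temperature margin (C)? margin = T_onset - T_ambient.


margin = T_onset - T_ambient = 181.21 - 28.52 = 152.69 C

152.69 C


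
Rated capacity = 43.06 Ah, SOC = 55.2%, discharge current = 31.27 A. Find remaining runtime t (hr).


Step 1: remaining = SOC/100 * C_total = 55.2/100 * 43.06 = 23.769 Ah
Step 2: t = remaining / I = 23.769 / 31.27 = 0.7601 hr

0.7601 hr


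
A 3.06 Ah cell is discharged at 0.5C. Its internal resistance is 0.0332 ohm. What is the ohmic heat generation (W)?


Step 1: I = C_rate * capacity = 0.5 * 3.06 = 1.53 A
Step 2: Q = I^2 * R = 1.53^2 * 0.0332 = 2.3409 * 0.0332 = 0.07772 W

0.07772 W


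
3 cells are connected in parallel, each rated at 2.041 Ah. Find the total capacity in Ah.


C_total = 3 * 2.041 = 6.123 Ah

6.123 Ah


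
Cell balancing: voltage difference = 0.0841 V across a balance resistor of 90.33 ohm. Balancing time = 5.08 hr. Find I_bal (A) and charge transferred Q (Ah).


I_bal = dV / R = 0.0841 / 90.33 = 9.3103e-04 A
Q = I_bal * t = 9.3103e-04 * 5.08 = 0.004730 Ah

I=9.3103e-04 A, Q=0.004730 Ah


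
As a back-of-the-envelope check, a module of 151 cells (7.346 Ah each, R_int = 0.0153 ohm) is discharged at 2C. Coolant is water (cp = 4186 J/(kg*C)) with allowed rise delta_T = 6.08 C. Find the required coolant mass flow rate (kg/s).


Step 1: I = 2 * 7.346 = 14.692 A
Step 2: Q_cell = I^2 * R = 14.692^2 * 0.0153 = 3.3026 W
Step 3: Q_total = 151 * 3.3026 = 498.69 W
Step 4: m_dot = Q_total / (cp * dT) = 498.69 / (4186 * 6.08) = 0.01959 kg/s

0.01959 kg/s


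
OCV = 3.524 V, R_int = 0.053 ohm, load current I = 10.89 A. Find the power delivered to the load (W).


Step 1: V_terminal = OCV - I*R = 3.524 - 10.89 * 0.053 = 2.9468 V
Step 2: P_out = V_terminal * I = 2.9468 * 10.89 = 32.09 W

32.09 W


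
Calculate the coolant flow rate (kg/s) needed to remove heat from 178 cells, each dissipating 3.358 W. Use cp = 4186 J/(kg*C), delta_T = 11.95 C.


Q_total = 178 * 3.358 = 597.72 W
m_dot = Q_total / (cp * dT) = 597.72 / (4186 * 11.95) = 0.01195 kg/s

0.01195 kg/s


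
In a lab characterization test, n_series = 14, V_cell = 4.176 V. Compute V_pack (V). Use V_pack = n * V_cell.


With 14 cells in series at 4.176 V each, V_pack = 58.464 V

58.464 V


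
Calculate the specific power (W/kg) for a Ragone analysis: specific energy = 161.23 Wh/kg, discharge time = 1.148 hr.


P_specific = E / t = 161.23 / 1.148 = 140.4 W/kg

140.4 W/kg


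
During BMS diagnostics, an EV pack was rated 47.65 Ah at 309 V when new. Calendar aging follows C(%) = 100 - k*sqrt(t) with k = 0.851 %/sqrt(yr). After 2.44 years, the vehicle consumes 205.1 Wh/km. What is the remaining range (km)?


Step 1: capacity retention = 100 - 0.851 * sqrt(2.44) = 100 - 0.851 * 1.562 = 98.671%
Step 2: C_now = 47.65 * 98.671/100 = 47.017 Ah
Step 3: E_pack = V * C_now = 309 * 47.017 = 14528 Wh
Step 4: range = E_pack / consumption = 14528 / 205.1 = 70.83 km

70.83 km


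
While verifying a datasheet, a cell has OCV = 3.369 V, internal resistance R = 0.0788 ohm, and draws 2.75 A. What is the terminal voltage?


V = OCV - I*R = 3.369 - 2.75 * 0.0788 = 3.152 V

3.152 V


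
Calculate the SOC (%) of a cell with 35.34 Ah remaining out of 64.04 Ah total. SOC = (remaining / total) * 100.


SOC% = 35.34 / 64.04 * 100 = 55.18%

55.18%


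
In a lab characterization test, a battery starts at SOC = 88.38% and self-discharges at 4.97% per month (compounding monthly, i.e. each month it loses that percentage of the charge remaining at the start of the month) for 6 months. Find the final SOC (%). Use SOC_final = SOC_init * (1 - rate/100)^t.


Monthly retention factor = 1 - 4.97/100 = 0.9503
Over 6 months: factor^6 = 0.73649
SOC_final = 88.38 * 0.73649 = 65.09%

65.09%


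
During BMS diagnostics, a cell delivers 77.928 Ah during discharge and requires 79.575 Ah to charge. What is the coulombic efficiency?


Coulombic efficiency = 77.928/79.575 * 100% = 97.93%

97.93%


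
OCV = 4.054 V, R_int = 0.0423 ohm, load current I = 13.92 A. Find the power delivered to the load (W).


Step 1: V_terminal = OCV - I*R = 4.054 - 13.92 * 0.0423 = 3.4652 V
Step 2: P_out = V_terminal * I = 3.4652 * 13.92 = 48.24 W

48.24 W


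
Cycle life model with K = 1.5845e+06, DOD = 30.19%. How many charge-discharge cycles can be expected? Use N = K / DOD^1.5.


Step 1: DOD^1.5 = 30.19^1.5 = 165.88
Step 2: N = 1.5845e+06 / 165.88 = 9552 cycles

9552 cycles


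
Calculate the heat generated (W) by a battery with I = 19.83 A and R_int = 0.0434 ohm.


Q = I^2 * R = 19.83^2 * 0.0434 = 17.07 W

17.07 W


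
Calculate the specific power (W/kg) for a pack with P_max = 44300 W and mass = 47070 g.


Convert: m = 47070 g = 47.07 kg
SP = P / m = 44300 / 47.07 = 941.2 W/kg

941.2 W/kg


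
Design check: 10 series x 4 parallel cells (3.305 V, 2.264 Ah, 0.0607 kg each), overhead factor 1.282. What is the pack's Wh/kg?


Step 1: V_pack = 10 * 3.305 = 33.05 V
Step 2: C_pack = 4 * 2.264 = 9.056 Ah
Step 3: E_pack = V_pack * C_pack = 33.05 * 9.056 = 299.3 Wh
Step 4: m_pack = 10 * 4 * 0.0607 * 1.282 = 3.1127 kg
Step 5: ED = E_pack / m_pack = 299.3 / 3.1127 = 96.15 Wh/kg

96.15 Wh/kg


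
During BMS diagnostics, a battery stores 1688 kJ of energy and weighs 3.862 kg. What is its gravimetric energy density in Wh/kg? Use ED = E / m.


Convert: E = 1688 kJ = 468.89 Wh
ED = E / m = 468.89 / 3.862 = 121.4 Wh/kg

121.4 Wh/kg


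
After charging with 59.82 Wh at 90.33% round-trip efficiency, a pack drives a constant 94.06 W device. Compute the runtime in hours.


Step 1: E_discharge = eta/100 * E_charge = 90.33/100 * 59.82 = 54.035 Wh
Step 2: t = E_discharge / P = 54.035 / 94.06 = 0.5745 hr

0.5745 hr


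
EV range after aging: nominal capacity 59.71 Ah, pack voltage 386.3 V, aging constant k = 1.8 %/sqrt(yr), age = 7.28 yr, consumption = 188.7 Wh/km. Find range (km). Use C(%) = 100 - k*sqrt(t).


Step 1: capacity retention = 100 - 1.8 * sqrt(7.28) = 100 - 1.8 * 2.6981 = 95.143%
Step 2: C_now = 59.71 * 95.143/100 = 56.81 Ah
Step 3: E_pack = V * C_now = 386.3 * 56.81 = 21946 Wh
Step 4: range = E_pack / consumption = 21946 / 188.7 = 116.3 km

116.3 km


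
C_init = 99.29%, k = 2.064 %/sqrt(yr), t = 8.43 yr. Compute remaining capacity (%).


sqrt(t) = sqrt(8.43) = 2.9034
C_final = 99.29 - 2.064 * 2.9034 = 93.30%

93.30%


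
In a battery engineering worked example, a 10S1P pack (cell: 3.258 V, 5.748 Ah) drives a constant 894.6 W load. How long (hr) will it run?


Step 1: E_pack = Ns * V_cell * Np * C_cell = 10 * 3.258 * 1 * 5.748 = 187.27 Wh
Step 2: t = E_pack / P = 187.27 / 894.6 = 0.2093 hr

0.2093 hr


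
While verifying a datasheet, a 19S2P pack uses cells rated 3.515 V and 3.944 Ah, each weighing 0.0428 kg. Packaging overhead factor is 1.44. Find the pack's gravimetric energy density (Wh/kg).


Step 1: V_pack = 19 * 3.515 = 66.785 V
Step 2: C_pack = 2 * 3.944 = 7.888 Ah
Step 3: E_pack = V_pack * C_pack = 66.785 * 7.888 = 526.8 Wh
Step 4: m_pack = 19 * 2 * 0.0428 * 1.44 = 2.342 kg
Step 5: ED = E_pack / m_pack = 526.8 / 2.342 = 224.9 Wh/kg

224.9 Wh/kg


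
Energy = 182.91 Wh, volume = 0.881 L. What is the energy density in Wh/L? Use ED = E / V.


ED = E / V = 182.91 / 0.881 = 207.6 Wh/L

207.6 Wh/L


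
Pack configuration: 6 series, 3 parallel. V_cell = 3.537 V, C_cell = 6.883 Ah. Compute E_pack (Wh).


E = Ns * Vcell * Np * Ccell = 6 * 3.537 * 3 * 6.883 = 438.2 Wh

438.2 Wh


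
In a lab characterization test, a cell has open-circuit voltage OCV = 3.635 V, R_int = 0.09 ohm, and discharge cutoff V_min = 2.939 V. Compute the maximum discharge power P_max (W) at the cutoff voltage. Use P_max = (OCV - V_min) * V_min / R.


P_max = (OCV - V_min) * V_min / R = (3.635 - 2.939) * 2.939 / 0.09 = 0.696 * 2.939 / 0.09 = 22.73 W

22.73 W


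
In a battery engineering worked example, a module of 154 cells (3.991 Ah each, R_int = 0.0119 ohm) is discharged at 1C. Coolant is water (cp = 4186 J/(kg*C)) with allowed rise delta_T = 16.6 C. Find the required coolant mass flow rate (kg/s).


Step 1: I = 1 * 3.991 = 3.991 A
Step 2: Q_cell = I^2 * R = 3.991^2 * 0.0119 = 0.18954 W
Step 3: Q_total = 154 * 0.18954 = 29.189 W
Step 4: m_dot = Q_total / (cp * dT) = 29.189 / (4186 * 16.6) = 4.201e-04 kg/s

4.201e-04 kg/s
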